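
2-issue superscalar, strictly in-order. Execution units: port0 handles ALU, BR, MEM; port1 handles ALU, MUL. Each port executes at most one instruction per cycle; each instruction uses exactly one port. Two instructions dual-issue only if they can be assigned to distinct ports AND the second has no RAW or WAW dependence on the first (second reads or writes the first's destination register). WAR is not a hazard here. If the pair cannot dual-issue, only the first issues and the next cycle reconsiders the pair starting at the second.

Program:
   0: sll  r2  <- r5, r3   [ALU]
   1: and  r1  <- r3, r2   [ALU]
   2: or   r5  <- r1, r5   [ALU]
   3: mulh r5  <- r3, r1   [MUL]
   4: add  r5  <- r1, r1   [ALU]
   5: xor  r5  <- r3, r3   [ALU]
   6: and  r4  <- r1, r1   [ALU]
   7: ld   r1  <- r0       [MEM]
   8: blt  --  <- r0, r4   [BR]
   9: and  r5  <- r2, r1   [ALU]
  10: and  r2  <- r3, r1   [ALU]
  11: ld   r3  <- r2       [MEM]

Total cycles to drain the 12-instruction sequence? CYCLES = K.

t=0 i0:sll.ALU ; RAW r2
t=1 i1:and.ALU ; RAW r1
t=2 i2:or.ALU ; WAW r5
t=3 i3:mulh.MUL ; WAW r5
t=4 i4:add.ALU ; WAW r5
t=5 i5+i6:xor.ALU and.ALU ; 2-wide
t=6 i7:ld.MEM ; no-port MEM/BR
t=7 i8+i9:blt.BR and.ALU ; 2-wide
t=8 i10:and.ALU ; RAW r2
t=9 i11:ld.MEM ; tail

CYCLES = 10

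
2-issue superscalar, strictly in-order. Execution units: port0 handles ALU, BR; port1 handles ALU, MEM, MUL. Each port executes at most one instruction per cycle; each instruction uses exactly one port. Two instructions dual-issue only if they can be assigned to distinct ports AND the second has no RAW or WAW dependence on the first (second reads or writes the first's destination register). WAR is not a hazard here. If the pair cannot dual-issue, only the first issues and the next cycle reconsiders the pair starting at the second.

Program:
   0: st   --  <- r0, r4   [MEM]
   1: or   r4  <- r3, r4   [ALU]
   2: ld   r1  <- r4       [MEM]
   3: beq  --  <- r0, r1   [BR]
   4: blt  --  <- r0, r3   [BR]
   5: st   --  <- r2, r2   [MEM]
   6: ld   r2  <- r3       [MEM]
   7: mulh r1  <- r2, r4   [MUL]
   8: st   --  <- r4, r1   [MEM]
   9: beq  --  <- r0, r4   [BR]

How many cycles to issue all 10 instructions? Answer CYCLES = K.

CYCLES = 7

c0: i0+i1 st.MEM;or.ALU  dual
c1: i2 ld.MEM  RAW r1
c2: i3 beq.BR  no-port BR/BR
c3: i4+i5 blt.BR;st.MEM  dual
c4: i6 ld.MEM  no-port MEM/MUL
c5: i7 mulh.MUL  no-port MUL/MEM
c6: i8+i9 st.MEM;beq.BR  dual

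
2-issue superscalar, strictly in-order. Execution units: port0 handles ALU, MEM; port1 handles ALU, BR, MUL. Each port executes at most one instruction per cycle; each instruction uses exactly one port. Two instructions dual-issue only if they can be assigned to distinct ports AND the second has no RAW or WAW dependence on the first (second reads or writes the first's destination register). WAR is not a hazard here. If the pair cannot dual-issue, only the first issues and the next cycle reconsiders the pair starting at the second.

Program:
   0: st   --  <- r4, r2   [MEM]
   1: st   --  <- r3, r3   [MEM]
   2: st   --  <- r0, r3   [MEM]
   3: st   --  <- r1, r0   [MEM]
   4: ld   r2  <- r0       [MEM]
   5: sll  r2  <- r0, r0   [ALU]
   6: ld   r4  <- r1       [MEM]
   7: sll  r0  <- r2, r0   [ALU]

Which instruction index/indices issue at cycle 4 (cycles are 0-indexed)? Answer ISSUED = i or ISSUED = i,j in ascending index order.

  cy0 -> i0 (st) no-port MEM/MEM
  cy1 -> i1 (st) no-port MEM/MEM
  cy2 -> i2 (st) no-port MEM/MEM
  cy3 -> i3 (st) no-port MEM/MEM
  cy4 -> i4 (ld) WAW r2
  cy5 -> i5,i6 (sll/ld) pair
  cy6 -> i7 (sll) tail

ISSUED = 4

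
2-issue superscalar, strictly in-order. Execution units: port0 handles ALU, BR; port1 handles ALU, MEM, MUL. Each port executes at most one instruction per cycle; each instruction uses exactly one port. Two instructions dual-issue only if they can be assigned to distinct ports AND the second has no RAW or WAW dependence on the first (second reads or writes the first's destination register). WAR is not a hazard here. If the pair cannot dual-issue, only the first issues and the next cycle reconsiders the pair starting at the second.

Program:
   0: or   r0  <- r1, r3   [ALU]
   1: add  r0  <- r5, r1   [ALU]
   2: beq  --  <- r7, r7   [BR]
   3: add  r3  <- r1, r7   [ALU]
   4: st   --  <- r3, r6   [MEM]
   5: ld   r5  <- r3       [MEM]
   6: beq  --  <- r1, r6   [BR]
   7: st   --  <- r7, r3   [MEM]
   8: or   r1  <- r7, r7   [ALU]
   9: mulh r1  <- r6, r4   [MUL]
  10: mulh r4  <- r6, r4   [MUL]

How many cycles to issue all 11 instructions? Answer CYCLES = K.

CYCLES = 8

[0] i0  or.ALU  -- WAW r0
[1] i1,i2  add.ALU beq.BR  -- dual
[2] i3  add.ALU  -- RAW r3
[3] i4  st.MEM  -- no-port MEM/MEM
[4] i5,i6  ld.MEM beq.BR  -- dual
[5] i7,i8  st.MEM or.ALU  -- dual
[6] i9  mulh.MUL  -- no-port MUL/MUL
[7] i10  mulh.MUL  -- tail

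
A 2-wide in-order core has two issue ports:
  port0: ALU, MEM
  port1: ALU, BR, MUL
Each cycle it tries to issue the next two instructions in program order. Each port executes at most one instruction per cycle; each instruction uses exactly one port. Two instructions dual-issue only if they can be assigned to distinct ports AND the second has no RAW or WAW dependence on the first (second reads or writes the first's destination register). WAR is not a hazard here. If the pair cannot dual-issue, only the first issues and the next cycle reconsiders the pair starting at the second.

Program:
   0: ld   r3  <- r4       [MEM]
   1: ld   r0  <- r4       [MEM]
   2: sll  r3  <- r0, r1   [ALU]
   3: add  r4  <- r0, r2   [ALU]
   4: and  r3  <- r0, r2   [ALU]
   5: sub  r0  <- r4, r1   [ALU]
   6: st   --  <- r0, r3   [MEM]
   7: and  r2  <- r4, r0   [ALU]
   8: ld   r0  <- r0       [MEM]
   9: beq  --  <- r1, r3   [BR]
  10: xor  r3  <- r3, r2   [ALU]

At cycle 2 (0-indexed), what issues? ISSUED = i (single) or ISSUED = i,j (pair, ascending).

c0: i0 ld  no-port MEM/MEM
c1: i1 ld  RAW r0
c2: i2&i3 sll add  pair
c3: i4&i5 and sub  pair
c4: i6&i7 st and  pair
c5: i8&i9 ld beq  pair
c6: i10 xor  tail

ISSUED = 2,3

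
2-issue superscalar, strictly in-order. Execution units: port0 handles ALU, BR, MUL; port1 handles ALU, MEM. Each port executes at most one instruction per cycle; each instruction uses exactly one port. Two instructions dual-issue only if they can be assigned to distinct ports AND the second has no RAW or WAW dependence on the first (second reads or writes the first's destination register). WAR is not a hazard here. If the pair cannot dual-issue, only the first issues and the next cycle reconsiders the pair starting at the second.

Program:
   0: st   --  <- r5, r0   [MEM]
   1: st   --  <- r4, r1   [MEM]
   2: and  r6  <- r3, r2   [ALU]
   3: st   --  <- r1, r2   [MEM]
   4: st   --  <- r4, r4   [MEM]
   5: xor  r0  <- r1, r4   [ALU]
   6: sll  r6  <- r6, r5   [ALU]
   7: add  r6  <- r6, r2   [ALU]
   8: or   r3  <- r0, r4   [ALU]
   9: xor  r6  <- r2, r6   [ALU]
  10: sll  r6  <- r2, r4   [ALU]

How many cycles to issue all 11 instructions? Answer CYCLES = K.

CYCLES = 8

#0 head=0: st i0 no-port MEM/MEM
#1 head=1: st+and i1+i2 pair
#2 head=3: st i3 no-port MEM/MEM
#3 head=4: st+xor i4+i5 pair
#4 head=6: sll i6 RAW+WAW r6
#5 head=7: add+or i7+i8 pair
#6 head=9: xor i9 WAW r6
#7 head=10: sll i10 tail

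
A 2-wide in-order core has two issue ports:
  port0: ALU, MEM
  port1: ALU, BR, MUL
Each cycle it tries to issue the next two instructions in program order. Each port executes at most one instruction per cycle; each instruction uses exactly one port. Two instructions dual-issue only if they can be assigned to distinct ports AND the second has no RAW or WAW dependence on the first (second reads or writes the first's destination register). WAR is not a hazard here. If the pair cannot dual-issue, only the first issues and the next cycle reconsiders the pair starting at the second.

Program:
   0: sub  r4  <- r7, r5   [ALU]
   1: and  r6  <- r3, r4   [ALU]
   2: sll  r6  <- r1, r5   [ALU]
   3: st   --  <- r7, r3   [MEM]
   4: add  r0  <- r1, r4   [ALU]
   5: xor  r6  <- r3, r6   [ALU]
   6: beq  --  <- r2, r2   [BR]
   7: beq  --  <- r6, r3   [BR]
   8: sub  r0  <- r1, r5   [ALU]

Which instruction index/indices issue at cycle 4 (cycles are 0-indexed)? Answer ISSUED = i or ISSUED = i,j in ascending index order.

ISSUED = 6

[0] i0  sub  -- RAW r4
[1] i1  and  -- WAW r6
[2] i2&i3  sll st  -- 2-wide
[3] i4&i5  add xor  -- 2-wide
[4] i6  beq  -- no-port BR/BR
[5] i7&i8  beq sub  -- 2-wide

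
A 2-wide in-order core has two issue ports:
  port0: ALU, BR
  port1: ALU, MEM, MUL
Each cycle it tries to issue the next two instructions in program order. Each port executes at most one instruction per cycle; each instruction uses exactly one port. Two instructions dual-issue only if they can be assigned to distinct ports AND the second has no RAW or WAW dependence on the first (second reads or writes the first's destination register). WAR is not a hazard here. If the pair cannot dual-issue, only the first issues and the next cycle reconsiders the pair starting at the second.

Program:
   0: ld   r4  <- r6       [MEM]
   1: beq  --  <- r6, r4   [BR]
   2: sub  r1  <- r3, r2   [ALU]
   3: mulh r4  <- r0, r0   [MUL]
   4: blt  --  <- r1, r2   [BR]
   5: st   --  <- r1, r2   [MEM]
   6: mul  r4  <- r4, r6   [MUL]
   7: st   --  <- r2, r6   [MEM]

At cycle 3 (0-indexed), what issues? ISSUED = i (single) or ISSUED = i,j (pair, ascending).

#0 head=0: ld.MEM i0 RAW r4
#1 head=1: beq.BR/sub.ALU i1&i2 dual
#2 head=3: mulh.MUL/blt.BR i3&i4 dual
#3 head=5: st.MEM i5 no-port MEM/MUL
#4 head=6: mul.MUL i6 no-port MUL/MEM
#5 head=7: st.MEM i7 tail

ISSUED = 5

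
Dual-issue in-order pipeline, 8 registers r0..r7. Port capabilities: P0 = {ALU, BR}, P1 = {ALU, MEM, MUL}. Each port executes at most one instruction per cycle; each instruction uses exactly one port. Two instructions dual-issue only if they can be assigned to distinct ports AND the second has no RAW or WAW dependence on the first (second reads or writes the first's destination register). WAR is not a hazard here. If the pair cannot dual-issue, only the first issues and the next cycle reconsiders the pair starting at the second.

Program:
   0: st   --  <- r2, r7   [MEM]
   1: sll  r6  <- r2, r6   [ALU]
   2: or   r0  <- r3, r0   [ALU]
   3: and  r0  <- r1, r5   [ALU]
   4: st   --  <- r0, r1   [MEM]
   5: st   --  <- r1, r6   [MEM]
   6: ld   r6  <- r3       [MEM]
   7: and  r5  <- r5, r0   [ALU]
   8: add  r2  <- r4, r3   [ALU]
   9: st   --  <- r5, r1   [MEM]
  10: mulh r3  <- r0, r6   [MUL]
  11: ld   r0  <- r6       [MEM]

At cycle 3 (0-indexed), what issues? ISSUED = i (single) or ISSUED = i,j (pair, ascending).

  cy0 -> i0,i1 (st.MEM/sll.ALU) dual
  cy1 -> i2 (or.ALU) WAW r0
  cy2 -> i3 (and.ALU) RAW r0
  cy3 -> i4 (st.MEM) no-port MEM/MEM
  cy4 -> i5 (st.MEM) no-port MEM/MEM
  cy5 -> i6,i7 (ld.MEM/and.ALU) dual
  cy6 -> i8,i9 (add.ALU/st.MEM) dual
  cy7 -> i10 (mulh.MUL) no-port MUL/MEM
  cy8 -> i11 (ld.MEM) tail

ISSUED = 4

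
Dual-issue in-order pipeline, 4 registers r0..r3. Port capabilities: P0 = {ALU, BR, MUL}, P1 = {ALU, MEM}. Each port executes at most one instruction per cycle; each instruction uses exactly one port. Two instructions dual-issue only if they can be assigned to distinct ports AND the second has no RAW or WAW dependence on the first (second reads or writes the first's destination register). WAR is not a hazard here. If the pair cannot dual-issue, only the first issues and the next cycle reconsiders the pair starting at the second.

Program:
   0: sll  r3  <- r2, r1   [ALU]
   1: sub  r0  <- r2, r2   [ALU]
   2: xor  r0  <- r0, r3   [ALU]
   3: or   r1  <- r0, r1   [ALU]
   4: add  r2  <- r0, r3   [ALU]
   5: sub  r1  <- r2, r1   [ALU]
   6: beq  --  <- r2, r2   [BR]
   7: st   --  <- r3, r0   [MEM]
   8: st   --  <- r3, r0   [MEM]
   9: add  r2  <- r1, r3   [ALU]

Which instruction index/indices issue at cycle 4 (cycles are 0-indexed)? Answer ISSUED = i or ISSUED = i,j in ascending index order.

#0 head=0: sll+sub i0&i1 2-wide
#1 head=2: xor i2 RAW r0
#2 head=3: or+add i3&i4 2-wide
#3 head=5: sub+beq i5&i6 2-wide
#4 head=7: st i7 no-port MEM/MEM
#5 head=8: st+add i8&i9 2-wide

ISSUED = 7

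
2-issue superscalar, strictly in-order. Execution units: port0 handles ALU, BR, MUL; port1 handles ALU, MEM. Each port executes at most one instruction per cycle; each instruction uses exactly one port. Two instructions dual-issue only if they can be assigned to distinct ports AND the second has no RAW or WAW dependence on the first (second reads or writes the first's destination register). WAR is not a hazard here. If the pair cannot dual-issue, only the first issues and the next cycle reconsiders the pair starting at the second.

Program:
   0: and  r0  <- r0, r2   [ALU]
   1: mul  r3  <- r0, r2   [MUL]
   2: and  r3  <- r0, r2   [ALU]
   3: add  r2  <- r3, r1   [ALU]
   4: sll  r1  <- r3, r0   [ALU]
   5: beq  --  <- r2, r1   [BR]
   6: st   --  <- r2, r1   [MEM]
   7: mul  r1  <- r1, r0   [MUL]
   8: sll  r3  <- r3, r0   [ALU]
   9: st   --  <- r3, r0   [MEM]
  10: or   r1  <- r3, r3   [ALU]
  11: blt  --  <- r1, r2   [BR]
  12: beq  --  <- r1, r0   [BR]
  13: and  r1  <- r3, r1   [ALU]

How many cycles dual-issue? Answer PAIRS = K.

c0: i0 and.ALU  RAW r0
c1: i1 mul.MUL  WAW r3
c2: i2 and.ALU  RAW r3
c3: i3&i4 add.ALU+sll.ALU  pair
c4: i5&i6 beq.BR+st.MEM  pair
c5: i7&i8 mul.MUL+sll.ALU  pair
c6: i9&i10 st.MEM+or.ALU  pair
c7: i11 blt.BR  no-port BR/BR
c8: i12&i13 beq.BR+and.ALU  pair

PAIRS = 5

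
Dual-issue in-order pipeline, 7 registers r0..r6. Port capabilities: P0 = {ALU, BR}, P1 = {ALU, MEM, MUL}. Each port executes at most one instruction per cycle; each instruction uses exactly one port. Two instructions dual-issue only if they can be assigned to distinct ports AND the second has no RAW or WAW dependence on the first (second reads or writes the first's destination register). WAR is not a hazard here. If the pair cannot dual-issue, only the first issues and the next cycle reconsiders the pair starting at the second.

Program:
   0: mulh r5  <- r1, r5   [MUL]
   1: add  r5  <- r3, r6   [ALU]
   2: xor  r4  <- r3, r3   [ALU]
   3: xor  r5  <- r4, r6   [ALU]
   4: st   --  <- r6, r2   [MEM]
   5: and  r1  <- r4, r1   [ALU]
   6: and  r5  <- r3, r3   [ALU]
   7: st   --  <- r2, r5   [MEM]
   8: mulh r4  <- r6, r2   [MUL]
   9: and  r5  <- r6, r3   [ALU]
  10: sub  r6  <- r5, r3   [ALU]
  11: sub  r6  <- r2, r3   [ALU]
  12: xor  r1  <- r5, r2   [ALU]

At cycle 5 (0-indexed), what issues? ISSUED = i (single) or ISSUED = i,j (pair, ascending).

ISSUED = 8,9

#0 head=0: mulh i0 WAW r5
#1 head=1: add+xor i1/i2 pair
#2 head=3: xor+st i3/i4 pair
#3 head=5: and+and i5/i6 pair
#4 head=7: st i7 no-port MEM/MUL
#5 head=8: mulh+and i8/i9 pair
#6 head=10: sub i10 WAW r6
#7 head=11: sub+xor i11/i12 pair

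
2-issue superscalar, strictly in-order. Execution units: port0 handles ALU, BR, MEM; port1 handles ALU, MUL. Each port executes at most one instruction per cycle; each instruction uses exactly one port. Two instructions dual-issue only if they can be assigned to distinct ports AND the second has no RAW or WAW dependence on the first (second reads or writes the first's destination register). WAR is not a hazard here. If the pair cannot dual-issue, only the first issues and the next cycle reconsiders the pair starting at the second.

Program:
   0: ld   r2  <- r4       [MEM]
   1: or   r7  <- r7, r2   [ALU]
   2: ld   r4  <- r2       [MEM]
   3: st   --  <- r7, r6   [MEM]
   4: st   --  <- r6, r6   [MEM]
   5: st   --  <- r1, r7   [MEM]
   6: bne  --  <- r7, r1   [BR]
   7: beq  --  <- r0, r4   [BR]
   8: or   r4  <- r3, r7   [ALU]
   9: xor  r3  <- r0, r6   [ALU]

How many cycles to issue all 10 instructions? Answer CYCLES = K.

[0] i0  ld  -- RAW r2
[1] i1+i2  or ld  -- dual
[2] i3  st  -- no-port MEM/MEM
[3] i4  st  -- no-port MEM/MEM
[4] i5  st  -- no-port MEM/BR
[5] i6  bne  -- no-port BR/BR
[6] i7+i8  beq or  -- dual
[7] i9  xor  -- tail

CYCLES = 8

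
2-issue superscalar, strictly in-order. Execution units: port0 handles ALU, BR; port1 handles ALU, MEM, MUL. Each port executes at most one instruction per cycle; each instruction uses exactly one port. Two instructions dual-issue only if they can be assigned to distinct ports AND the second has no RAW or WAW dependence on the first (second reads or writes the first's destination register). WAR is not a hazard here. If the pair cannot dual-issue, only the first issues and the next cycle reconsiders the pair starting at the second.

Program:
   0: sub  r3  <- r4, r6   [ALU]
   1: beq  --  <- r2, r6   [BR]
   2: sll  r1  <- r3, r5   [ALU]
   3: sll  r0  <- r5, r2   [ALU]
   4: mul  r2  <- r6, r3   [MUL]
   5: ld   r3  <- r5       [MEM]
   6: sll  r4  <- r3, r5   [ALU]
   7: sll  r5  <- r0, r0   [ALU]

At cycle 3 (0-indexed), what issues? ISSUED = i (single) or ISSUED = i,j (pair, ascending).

  cy0 -> i0&i1 (sub/beq) pair
  cy1 -> i2&i3 (sll/sll) pair
  cy2 -> i4 (mul) no-port MUL/MEM
  cy3 -> i5 (ld) RAW r3
  cy4 -> i6&i7 (sll/sll) pair

ISSUED = 5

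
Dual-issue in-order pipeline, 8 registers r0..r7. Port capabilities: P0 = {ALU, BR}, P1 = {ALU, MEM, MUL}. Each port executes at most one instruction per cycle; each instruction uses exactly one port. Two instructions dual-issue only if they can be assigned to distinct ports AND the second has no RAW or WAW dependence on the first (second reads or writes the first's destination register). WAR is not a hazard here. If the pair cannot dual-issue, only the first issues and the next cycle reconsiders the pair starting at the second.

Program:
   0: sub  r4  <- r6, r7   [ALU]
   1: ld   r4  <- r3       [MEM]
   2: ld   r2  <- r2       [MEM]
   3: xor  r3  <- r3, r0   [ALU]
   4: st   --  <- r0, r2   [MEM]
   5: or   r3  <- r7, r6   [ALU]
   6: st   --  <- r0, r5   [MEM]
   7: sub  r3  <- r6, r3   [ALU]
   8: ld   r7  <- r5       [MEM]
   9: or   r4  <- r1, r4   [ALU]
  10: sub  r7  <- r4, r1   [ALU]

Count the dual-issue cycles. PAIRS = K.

PAIRS = 4

0. sub.ALU @i0  | WAW r4
1. ld.MEM @i1  | no-port MEM/MEM
2. ld.MEM;xor.ALU @i2,i3  | dual
3. st.MEM;or.ALU @i4,i5  | dual
4. st.MEM;sub.ALU @i6,i7  | dual
5. ld.MEM;or.ALU @i8,i9  | dual
6. sub.ALU @i10  | tail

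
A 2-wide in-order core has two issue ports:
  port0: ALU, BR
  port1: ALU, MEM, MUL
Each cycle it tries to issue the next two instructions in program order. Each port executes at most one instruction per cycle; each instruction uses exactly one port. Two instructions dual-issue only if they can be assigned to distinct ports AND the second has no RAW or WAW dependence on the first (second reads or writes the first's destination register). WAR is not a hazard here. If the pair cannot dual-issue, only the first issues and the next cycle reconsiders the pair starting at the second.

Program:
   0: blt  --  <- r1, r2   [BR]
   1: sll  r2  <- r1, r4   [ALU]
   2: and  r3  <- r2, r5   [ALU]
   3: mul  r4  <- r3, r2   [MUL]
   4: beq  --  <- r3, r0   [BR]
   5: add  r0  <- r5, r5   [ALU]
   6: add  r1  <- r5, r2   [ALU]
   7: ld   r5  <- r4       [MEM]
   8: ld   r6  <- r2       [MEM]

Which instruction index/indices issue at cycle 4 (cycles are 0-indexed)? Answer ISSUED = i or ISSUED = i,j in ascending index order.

  cy0 -> i0&i1 (blt sll) pair
  cy1 -> i2 (and) RAW r3
  cy2 -> i3&i4 (mul beq) pair
  cy3 -> i5&i6 (add add) pair
  cy4 -> i7 (ld) no-port MEM/MEM
  cy5 -> i8 (ld) tail

ISSUED = 7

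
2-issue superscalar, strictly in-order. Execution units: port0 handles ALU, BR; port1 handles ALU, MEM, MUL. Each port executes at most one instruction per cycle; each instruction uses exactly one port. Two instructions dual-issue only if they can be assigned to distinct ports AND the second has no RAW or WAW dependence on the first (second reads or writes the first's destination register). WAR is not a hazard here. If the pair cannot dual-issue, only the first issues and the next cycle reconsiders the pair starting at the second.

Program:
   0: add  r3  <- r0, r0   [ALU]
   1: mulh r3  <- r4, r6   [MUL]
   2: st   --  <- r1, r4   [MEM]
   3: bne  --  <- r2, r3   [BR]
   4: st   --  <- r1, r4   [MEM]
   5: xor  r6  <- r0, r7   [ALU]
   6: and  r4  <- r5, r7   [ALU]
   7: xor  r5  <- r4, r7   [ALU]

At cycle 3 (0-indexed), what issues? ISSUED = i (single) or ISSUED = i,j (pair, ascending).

ISSUED = 4,5

0. add.ALU @i0  | WAW r3
1. mulh.MUL @i1  | no-port MUL/MEM
2. st.MEM/bne.BR @i2,i3  | 2-wide
3. st.MEM/xor.ALU @i4,i5  | 2-wide
4. and.ALU @i6  | RAW r4
5. xor.ALU @i7  | tail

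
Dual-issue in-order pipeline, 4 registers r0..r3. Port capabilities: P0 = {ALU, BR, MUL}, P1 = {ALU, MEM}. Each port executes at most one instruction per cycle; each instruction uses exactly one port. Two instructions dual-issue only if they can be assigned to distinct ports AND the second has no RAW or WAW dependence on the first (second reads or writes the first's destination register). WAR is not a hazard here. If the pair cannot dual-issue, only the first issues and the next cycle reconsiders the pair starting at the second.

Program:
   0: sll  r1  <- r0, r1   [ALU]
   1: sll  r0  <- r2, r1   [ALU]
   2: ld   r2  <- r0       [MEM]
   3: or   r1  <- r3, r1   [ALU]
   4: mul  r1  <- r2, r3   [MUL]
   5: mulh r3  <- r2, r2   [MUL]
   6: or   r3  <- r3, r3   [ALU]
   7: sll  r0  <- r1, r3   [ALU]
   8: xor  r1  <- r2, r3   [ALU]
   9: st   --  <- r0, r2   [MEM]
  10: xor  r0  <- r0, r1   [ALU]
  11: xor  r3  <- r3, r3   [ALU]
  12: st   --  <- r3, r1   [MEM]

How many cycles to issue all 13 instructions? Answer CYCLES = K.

CYCLES = 10

[0] i0  sll.ALU  -- RAW r1
[1] i1  sll.ALU  -- RAW r0
[2] i2+i3  ld.MEM;or.ALU  -- dual
[3] i4  mul.MUL  -- no-port MUL/MUL
[4] i5  mulh.MUL  -- RAW+WAW r3
[5] i6  or.ALU  -- RAW r3
[6] i7+i8  sll.ALU;xor.ALU  -- dual
[7] i9+i10  st.MEM;xor.ALU  -- dual
[8] i11  xor.ALU  -- RAW r3
[9] i12  st.MEM  -- tail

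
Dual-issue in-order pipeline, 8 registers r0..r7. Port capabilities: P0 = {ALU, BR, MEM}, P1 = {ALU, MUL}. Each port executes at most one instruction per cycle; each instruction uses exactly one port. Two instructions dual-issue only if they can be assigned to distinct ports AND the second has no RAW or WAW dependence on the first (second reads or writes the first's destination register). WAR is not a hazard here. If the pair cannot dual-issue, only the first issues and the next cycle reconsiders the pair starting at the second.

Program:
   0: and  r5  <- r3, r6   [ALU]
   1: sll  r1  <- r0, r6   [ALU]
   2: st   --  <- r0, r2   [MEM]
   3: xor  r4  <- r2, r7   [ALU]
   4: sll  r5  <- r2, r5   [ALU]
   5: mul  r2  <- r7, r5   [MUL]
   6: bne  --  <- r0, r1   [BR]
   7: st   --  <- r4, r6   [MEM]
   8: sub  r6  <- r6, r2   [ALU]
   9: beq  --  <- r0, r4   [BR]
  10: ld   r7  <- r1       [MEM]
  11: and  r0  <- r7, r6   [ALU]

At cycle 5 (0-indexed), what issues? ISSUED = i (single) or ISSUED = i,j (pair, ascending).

ISSUED = 9

0. and sll @i0+i1  | 2-wide
1. st xor @i2+i3  | 2-wide
2. sll @i4  | RAW r5
3. mul bne @i5+i6  | 2-wide
4. st sub @i7+i8  | 2-wide
5. beq @i9  | no-port BR/MEM
6. ld @i10  | RAW r7
7. and @i11  | tail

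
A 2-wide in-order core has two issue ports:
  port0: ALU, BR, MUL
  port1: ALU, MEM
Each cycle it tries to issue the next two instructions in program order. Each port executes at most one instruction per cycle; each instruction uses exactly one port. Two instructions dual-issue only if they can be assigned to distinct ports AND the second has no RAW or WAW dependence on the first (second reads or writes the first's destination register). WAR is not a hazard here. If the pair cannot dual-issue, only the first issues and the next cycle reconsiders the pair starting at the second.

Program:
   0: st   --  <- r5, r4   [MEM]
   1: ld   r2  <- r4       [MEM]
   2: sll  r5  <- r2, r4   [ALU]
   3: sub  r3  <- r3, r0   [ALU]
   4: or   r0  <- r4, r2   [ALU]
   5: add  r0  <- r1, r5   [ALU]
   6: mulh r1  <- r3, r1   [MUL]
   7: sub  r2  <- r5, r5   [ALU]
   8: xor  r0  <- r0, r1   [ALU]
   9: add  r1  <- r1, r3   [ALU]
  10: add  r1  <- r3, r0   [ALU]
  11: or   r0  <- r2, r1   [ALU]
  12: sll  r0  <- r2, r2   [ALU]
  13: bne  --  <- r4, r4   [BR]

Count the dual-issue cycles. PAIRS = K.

PAIRS = 4

0. st @i0  | no-port MEM/MEM
1. ld @i1  | RAW r2
2. sll/sub @i2,i3  | dual
3. or @i4  | WAW r0
4. add/mulh @i5,i6  | dual
5. sub/xor @i7,i8  | dual
6. add @i9  | WAW r1
7. add @i10  | RAW r1
8. or @i11  | WAW r0
9. sll/bne @i12,i13  | dual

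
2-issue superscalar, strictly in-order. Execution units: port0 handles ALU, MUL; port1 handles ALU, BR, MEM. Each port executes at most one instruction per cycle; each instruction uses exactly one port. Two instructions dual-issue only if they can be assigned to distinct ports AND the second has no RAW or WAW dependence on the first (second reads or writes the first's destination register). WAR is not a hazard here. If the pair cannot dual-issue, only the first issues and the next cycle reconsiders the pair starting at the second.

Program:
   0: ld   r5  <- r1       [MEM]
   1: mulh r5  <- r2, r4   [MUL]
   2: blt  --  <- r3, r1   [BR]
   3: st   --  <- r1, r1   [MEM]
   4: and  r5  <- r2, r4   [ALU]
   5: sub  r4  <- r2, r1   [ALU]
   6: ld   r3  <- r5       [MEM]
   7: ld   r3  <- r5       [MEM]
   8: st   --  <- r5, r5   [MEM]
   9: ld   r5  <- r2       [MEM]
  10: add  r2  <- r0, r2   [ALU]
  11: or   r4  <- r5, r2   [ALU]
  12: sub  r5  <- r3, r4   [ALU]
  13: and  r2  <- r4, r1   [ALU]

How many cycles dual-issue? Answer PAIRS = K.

PAIRS = 5

[0] i0  ld  -- WAW r5
[1] i1+i2  mulh;blt  -- 2-wide
[2] i3+i4  st;and  -- 2-wide
[3] i5+i6  sub;ld  -- 2-wide
[4] i7  ld  -- no-port MEM/MEM
[5] i8  st  -- no-port MEM/MEM
[6] i9+i10  ld;add  -- 2-wide
[7] i11  or  -- RAW r4
[8] i12+i13  sub;and  -- 2-wide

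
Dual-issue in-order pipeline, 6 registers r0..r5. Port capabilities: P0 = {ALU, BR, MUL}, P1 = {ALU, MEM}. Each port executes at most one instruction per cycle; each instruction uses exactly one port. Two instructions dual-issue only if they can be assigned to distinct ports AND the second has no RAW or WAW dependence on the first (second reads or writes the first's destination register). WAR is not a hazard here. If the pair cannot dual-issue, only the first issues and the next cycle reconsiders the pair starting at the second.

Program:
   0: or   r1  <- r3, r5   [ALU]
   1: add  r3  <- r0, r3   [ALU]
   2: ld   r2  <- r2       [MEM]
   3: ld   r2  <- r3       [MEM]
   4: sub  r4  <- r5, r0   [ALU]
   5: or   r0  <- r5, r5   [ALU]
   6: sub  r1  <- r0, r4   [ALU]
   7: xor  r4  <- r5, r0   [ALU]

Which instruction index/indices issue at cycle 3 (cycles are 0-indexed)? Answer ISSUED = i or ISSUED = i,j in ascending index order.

c0: i0&i1 or;add  2-wide
c1: i2 ld  no-port MEM/MEM
c2: i3&i4 ld;sub  2-wide
c3: i5 or  RAW r0
c4: i6&i7 sub;xor  2-wide

ISSUED = 5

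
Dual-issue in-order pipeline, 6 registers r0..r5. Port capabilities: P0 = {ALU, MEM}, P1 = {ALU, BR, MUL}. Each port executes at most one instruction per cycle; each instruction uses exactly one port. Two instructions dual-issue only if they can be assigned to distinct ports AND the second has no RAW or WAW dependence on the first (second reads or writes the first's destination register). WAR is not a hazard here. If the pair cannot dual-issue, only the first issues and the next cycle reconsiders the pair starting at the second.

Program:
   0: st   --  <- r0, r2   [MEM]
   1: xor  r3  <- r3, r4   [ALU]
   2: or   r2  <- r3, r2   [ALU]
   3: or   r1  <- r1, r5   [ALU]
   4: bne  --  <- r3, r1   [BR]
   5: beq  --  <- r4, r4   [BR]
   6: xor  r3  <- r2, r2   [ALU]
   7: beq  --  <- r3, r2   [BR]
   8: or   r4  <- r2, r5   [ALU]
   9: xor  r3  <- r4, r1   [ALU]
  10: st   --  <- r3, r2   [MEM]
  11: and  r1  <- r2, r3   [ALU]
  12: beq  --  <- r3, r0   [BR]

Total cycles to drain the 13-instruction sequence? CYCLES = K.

c0: i0/i1 st;xor  pair
c1: i2/i3 or;or  pair
c2: i4 bne  no-port BR/BR
c3: i5/i6 beq;xor  pair
c4: i7/i8 beq;or  pair
c5: i9 xor  RAW r3
c6: i10/i11 st;and  pair
c7: i12 beq  tail

CYCLES = 8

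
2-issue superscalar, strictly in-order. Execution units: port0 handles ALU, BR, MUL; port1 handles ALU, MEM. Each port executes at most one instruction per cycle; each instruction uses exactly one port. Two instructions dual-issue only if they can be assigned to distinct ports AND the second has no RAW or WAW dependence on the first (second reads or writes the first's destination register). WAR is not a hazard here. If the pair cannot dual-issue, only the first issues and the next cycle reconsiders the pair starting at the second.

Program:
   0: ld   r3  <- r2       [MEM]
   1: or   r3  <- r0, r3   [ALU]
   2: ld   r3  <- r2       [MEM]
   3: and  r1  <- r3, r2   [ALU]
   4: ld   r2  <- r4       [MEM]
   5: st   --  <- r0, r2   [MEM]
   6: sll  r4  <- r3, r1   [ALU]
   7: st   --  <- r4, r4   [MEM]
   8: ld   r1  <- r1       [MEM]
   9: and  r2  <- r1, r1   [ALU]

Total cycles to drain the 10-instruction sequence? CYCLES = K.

CYCLES = 8

c0: i0 ld  RAW+WAW r3
c1: i1 or  WAW r3
c2: i2 ld  RAW r3
c3: i3&i4 and;ld  dual
c4: i5&i6 st;sll  dual
c5: i7 st  no-port MEM/MEM
c6: i8 ld  RAW r1
c7: i9 and  tail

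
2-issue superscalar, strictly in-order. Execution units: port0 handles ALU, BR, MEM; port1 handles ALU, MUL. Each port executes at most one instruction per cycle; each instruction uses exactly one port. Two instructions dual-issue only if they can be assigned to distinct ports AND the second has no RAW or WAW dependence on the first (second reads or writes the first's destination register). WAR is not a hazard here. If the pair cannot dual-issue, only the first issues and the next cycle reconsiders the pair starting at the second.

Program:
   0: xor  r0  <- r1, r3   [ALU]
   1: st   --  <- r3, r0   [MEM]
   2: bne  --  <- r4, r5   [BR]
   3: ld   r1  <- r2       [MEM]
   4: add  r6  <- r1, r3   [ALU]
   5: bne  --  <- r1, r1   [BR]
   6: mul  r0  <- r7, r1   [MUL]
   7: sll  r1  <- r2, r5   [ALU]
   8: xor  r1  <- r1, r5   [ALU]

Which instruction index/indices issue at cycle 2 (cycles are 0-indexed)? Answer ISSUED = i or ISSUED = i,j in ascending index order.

ISSUED = 2

[0] i0  xor  -- RAW r0
[1] i1  st  -- no-port MEM/BR
[2] i2  bne  -- no-port BR/MEM
[3] i3  ld  -- RAW r1
[4] i4+i5  add;bne  -- pair
[5] i6+i7  mul;sll  -- pair
[6] i8  xor  -- tail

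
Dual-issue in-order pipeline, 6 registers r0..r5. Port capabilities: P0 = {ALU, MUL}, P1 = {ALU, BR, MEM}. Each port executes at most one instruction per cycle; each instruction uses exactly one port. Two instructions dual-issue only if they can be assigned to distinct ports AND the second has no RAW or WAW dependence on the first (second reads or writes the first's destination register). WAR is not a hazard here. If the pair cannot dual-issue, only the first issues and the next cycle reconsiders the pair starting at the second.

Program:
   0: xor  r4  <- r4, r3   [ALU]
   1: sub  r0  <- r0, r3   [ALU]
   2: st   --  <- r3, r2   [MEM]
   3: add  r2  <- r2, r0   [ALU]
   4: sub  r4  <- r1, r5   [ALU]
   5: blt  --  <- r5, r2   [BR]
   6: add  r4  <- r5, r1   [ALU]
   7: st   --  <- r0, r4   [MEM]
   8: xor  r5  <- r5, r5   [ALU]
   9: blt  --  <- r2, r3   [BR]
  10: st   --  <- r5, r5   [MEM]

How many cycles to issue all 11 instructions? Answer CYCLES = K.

CYCLES = 7

0. xor sub @i0+i1  | dual
1. st add @i2+i3  | dual
2. sub blt @i4+i5  | dual
3. add @i6  | RAW r4
4. st xor @i7+i8  | dual
5. blt @i9  | no-port BR/MEM
6. st @i10  | tail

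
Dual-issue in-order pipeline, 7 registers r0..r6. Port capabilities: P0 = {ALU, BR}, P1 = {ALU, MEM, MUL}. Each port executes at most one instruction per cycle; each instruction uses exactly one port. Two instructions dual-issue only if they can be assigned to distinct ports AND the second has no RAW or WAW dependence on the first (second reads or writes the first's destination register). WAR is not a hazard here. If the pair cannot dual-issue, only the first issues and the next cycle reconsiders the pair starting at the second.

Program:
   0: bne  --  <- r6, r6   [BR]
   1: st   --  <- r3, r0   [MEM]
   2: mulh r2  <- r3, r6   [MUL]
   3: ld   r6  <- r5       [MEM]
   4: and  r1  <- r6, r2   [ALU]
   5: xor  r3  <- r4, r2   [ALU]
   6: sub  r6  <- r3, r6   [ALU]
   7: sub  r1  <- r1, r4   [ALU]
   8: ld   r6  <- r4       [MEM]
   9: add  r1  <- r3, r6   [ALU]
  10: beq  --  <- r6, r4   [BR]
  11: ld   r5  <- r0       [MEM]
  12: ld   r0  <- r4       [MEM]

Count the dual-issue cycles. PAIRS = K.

PAIRS = 4

0. bne st @i0,i1  | pair
1. mulh @i2  | no-port MUL/MEM
2. ld @i3  | RAW r6
3. and xor @i4,i5  | pair
4. sub sub @i6,i7  | pair
5. ld @i8  | RAW r6
6. add beq @i9,i10  | pair
7. ld @i11  | no-port MEM/MEM
8. ld @i12  | tail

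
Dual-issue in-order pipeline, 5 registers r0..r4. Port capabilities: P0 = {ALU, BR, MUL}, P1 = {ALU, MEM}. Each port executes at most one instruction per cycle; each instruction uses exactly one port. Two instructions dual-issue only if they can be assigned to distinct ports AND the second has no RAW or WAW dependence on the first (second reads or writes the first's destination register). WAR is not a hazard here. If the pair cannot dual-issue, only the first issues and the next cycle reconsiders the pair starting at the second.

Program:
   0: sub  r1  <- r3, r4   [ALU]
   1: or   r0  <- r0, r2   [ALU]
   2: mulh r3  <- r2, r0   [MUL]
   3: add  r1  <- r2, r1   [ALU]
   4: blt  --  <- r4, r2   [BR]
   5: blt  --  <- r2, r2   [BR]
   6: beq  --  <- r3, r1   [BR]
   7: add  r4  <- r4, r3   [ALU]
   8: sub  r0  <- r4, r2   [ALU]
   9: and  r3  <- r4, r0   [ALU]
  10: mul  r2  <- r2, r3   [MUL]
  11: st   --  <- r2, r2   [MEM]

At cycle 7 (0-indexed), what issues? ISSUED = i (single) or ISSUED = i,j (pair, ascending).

t=0 i0+i1:sub.ALU or.ALU ; 2-wide
t=1 i2+i3:mulh.MUL add.ALU ; 2-wide
t=2 i4:blt.BR ; no-port BR/BR
t=3 i5:blt.BR ; no-port BR/BR
t=4 i6+i7:beq.BR add.ALU ; 2-wide
t=5 i8:sub.ALU ; RAW r0
t=6 i9:and.ALU ; RAW r3
t=7 i10:mul.MUL ; RAW r2
t=8 i11:st.MEM ; tail

ISSUED = 10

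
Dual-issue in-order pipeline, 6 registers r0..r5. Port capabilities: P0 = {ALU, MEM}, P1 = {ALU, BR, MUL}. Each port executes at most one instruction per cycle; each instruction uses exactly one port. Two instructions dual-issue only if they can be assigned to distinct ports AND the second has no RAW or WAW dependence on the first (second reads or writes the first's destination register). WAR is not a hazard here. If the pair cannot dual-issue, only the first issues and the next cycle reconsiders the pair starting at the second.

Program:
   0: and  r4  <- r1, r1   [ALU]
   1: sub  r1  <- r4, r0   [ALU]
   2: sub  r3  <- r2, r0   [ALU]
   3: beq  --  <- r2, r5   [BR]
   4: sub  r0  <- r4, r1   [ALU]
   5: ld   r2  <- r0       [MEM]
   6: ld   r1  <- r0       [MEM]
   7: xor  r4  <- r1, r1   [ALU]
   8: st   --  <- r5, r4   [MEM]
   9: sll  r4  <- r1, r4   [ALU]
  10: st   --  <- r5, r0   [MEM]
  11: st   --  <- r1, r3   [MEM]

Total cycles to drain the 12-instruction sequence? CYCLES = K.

[0] i0  and  -- RAW r4
[1] i1/i2  sub+sub  -- 2-wide
[2] i3/i4  beq+sub  -- 2-wide
[3] i5  ld  -- no-port MEM/MEM
[4] i6  ld  -- RAW r1
[5] i7  xor  -- RAW r4
[6] i8/i9  st+sll  -- 2-wide
[7] i10  st  -- no-port MEM/MEM
[8] i11  st  -- tail

CYCLES = 9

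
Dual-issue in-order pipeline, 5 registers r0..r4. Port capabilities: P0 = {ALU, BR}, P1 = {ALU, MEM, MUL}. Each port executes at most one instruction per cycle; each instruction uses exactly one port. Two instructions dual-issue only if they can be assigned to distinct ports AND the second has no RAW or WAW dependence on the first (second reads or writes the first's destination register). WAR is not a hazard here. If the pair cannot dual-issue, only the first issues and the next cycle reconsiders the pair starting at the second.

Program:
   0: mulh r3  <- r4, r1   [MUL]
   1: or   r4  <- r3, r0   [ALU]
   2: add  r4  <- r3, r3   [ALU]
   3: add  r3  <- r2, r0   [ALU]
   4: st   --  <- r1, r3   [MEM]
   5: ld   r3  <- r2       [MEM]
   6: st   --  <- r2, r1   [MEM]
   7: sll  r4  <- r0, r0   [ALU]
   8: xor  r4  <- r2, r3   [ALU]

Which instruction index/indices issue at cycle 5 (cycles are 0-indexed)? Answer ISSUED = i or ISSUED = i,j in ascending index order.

ISSUED = 6,7

  cy0 -> i0 (mulh) RAW r3
  cy1 -> i1 (or) WAW r4
  cy2 -> i2+i3 (add;add) pair
  cy3 -> i4 (st) no-port MEM/MEM
  cy4 -> i5 (ld) no-port MEM/MEM
  cy5 -> i6+i7 (st;sll) pair
  cy6 -> i8 (xor) tail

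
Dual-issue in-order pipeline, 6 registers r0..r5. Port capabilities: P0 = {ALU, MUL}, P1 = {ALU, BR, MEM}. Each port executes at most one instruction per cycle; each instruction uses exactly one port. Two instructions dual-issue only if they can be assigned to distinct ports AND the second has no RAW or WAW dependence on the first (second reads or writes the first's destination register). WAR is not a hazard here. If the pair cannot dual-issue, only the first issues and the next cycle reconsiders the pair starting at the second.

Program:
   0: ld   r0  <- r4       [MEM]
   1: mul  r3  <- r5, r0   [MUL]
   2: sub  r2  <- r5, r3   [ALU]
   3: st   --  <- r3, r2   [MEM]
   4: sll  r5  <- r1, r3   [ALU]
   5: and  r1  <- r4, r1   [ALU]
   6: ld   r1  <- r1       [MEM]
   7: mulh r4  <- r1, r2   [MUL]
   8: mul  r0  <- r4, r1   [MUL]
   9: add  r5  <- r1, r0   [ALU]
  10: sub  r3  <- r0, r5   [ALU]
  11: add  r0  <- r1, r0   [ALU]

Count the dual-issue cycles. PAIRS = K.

#0 head=0: ld.MEM i0 RAW r0
#1 head=1: mul.MUL i1 RAW r3
#2 head=2: sub.ALU i2 RAW r2
#3 head=3: st.MEM+sll.ALU i3+i4 2-wide
#4 head=5: and.ALU i5 RAW+WAW r1
#5 head=6: ld.MEM i6 RAW r1
#6 head=7: mulh.MUL i7 no-port MUL/MUL
#7 head=8: mul.MUL i8 RAW r0
#8 head=9: add.ALU i9 RAW r5
#9 head=10: sub.ALU+add.ALU i10+i11 2-wide

PAIRS = 2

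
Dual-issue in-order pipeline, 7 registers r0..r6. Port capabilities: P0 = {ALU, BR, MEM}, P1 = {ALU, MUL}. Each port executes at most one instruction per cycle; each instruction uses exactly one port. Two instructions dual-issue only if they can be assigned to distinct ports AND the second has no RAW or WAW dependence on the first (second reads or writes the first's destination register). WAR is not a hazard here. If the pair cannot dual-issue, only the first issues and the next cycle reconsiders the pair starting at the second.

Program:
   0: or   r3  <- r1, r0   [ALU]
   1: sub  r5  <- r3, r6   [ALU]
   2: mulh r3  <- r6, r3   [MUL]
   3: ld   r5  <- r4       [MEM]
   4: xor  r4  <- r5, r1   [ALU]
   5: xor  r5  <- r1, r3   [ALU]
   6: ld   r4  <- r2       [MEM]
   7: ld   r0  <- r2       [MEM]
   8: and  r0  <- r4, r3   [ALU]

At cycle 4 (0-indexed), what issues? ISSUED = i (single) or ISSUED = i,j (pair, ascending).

ISSUED = 6

t=0 i0:or.ALU ; RAW r3
t=1 i1,i2:sub.ALU;mulh.MUL ; 2-wide
t=2 i3:ld.MEM ; RAW r5
t=3 i4,i5:xor.ALU;xor.ALU ; 2-wide
t=4 i6:ld.MEM ; no-port MEM/MEM
t=5 i7:ld.MEM ; WAW r0
t=6 i8:and.ALU ; tail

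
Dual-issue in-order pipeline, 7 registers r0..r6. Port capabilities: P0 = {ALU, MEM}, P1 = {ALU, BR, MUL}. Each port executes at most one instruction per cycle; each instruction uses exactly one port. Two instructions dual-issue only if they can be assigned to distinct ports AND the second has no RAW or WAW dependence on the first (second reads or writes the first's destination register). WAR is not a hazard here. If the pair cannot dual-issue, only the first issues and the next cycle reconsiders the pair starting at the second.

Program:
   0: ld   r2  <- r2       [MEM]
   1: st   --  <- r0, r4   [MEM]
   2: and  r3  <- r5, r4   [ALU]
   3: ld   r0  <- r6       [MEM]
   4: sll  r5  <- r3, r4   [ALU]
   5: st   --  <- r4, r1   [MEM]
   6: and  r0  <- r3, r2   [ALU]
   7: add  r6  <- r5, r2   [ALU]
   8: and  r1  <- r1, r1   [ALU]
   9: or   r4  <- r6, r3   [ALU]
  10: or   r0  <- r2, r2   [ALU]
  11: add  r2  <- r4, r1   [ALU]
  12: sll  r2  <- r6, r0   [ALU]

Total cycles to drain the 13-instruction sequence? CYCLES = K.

CYCLES = 8

#0 head=0: ld i0 no-port MEM/MEM
#1 head=1: st+and i1&i2 2-wide
#2 head=3: ld+sll i3&i4 2-wide
#3 head=5: st+and i5&i6 2-wide
#4 head=7: add+and i7&i8 2-wide
#5 head=9: or+or i9&i10 2-wide
#6 head=11: add i11 WAW r2
#7 head=12: sll i12 tail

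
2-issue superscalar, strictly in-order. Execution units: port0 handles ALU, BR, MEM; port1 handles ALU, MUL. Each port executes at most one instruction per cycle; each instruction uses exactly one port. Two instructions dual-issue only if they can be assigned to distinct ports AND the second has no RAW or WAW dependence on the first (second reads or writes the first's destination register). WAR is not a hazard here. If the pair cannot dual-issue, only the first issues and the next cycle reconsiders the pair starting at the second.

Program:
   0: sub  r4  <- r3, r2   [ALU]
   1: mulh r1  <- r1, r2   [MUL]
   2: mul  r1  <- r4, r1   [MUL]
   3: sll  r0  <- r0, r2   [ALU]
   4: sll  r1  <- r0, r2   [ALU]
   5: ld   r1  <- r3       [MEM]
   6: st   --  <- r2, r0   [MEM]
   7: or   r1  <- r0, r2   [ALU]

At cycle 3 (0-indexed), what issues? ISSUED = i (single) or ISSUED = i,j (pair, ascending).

ISSUED = 5

0. sub;mulh @i0/i1  | pair
1. mul;sll @i2/i3  | pair
2. sll @i4  | WAW r1
3. ld @i5  | no-port MEM/MEM
4. st;or @i6/i7  | pair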